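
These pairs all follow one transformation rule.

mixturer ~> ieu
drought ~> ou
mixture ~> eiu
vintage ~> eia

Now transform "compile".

Looking at the pairs, the operation is to take characters alternately from the front and the back (1st, last, 2nd, 2nd-last, ...), then keep only the vowels.
Applying both steps to "compile": "ceolmip", then "eoi".

eoi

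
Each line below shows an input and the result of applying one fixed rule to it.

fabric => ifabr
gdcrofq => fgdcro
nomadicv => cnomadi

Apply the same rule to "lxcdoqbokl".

Rule — delete the last character, then move the last character to the front.
On "lxcdoqbokl": the first step gives "lxcdoqbok", and the second then gives "klxcdoqbo".

klxcdoqbo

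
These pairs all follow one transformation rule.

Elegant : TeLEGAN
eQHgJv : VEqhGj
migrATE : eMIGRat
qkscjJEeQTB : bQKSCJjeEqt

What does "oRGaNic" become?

COrgAnI

What's happening: flip the case of every letter, then move the last character to the front.
Applying both steps to "oRGaNic": "OrgAnIC", then "COrgAnI".
(Check on "migrATE": → "MIGRate" → "eMIGRat" ✓)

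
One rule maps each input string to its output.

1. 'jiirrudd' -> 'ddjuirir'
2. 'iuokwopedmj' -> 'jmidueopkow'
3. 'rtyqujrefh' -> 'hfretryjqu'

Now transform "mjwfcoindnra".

armnjdwnfico

What's happening: move the last character to the front, then take characters alternately from the front and the back (1st, last, 2nd, 2nd-last, ...).
Applying both steps to "mjwfcoindnra": "amjwfcoindnr", then "armnjdwnfico".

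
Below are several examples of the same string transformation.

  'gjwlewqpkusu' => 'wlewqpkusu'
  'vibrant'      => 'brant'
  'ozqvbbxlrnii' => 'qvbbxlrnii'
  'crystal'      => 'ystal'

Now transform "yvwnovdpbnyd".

wnovdpbnyd

What's happening: delete the first 2 characters.
So "yvwnovdpbnyd" becomes "wnovdpbnyd".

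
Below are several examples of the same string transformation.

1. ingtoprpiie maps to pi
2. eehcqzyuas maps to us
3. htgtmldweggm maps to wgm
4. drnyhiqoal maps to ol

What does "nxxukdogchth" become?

ghh

What's happening: keep every other character starting from the second (positions 2nd, 4th, 6th, ...), then delete the first 3 characters.
Starting from "nxxukdogchth": after the first operation, "xudghh"; after the second, "ghh".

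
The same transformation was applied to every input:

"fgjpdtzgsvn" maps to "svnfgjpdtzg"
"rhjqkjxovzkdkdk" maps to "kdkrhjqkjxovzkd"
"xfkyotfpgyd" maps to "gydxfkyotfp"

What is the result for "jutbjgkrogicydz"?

ydzjutbjgkrogic

Rule — move the last 3 characters to the front (rotate right by 3).
Doing the same to "jutbjgkrogicydz": "ydzjutbjgkrogic".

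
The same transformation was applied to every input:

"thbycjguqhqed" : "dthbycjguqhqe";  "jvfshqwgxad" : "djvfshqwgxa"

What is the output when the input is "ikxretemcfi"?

iikxretemcf

The rule is to move the last character to the front.
For "ikxretemcfi" the result is "iikxretemcf".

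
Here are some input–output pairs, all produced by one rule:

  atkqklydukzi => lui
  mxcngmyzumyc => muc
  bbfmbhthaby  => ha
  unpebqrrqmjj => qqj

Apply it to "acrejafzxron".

In each case the input is transformed by: delete the first 3 characters, then keep one character in every 3, starting at position 3 (positions 3rd, 6th, 9th, ...).
On "acrejafzxron": the first step gives "ejafzxron", and the second then gives "axn".

axn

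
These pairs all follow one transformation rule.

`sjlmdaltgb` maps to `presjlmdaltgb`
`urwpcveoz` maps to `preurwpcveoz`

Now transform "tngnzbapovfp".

What's happening: prepend "pre".
On "tngnzbapovfp" that produces "pretngnzbapovfp".

pretngnzbapovfp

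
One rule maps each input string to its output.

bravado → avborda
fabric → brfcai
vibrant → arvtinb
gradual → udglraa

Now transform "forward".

Rule — take characters alternately from the front and the back (1st, last, 2nd, 2nd-last, ...), then move the last 2 characters to the front (rotate right by 2).
Starting from "forward": after the first operation, "fdorraw"; after the second, "awfdorr".

awfdorr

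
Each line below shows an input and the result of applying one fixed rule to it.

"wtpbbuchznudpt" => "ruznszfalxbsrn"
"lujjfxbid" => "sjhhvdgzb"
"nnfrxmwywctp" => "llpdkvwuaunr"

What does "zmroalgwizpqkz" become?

Each output is the input with this applied: swap each adjacent pair of characters (1↔2, 3↔4, ...), then shift every letter 2 places backward in the alphabet (wrapping around).
Working it through for "zmroalgwizpqkz": intermediate "mzorlawgziqpzk", final "kxmpjyuexgonxi".
(Check on "nnfrxmwywctp": → "nnrfmxywcwpt" → "llpdkvwuaunr" ✓)

kxmpjyuexgonxi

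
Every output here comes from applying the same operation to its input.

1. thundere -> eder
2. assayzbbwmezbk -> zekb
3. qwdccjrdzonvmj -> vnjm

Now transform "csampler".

The transformation: swap each adjacent pair of characters (1↔2, 3↔4, ...), then keep only the last 4 characters.
For "csampler", step one produces "scmalpre"; step two turns that into "lpre".

lpre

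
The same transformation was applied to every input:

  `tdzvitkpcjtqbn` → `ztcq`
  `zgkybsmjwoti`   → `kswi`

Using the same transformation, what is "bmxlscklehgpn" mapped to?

xcep

In each case the input is transformed by: keep one character in every 3, starting at position 3 (positions 3rd, 6th, 9th, ...).
So "bmxlscklehgpn" becomes "xcep".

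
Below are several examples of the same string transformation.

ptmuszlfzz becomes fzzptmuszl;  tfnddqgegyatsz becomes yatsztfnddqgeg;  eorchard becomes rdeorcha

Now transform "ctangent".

The transformation: swap the front and back halves of the string, then move the first 2 characters to the end (rotate left by 2).
"ctangent" → "gentctan" → "ntctange".

ntctange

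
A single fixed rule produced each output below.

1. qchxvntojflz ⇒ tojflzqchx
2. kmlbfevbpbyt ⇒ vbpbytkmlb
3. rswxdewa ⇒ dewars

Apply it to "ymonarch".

Looking at the pairs, the operation is to swap the front and back halves of the string, then delete the last 2 characters.
"ymonarch" → "archymon" → "archym".

archym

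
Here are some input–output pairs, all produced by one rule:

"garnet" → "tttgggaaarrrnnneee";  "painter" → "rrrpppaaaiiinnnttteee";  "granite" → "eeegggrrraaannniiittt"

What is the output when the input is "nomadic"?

cccnnnooommmaaadddiii

The rule is to move the last character to the front, then repeat every character 3 times.
On "nomadic" that produces "cccnnnooommmaaadddiii".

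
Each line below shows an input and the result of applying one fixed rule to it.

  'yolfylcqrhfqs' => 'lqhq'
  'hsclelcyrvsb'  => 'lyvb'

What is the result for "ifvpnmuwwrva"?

mwra

The transformation: keep every other character starting from the second (positions 2nd, 4th, 6th, ...), then keep only the last 4 characters.
On "ifvpnmuwwrva": the first step gives "fpmwra", and the second then gives "mwra".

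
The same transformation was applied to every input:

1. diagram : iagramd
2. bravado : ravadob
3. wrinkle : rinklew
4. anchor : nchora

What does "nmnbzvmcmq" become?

mnbzvmcmqn

The rule is to move the first character to the end.
On "nmnbzvmcmq" that produces "mnbzvmcmqn".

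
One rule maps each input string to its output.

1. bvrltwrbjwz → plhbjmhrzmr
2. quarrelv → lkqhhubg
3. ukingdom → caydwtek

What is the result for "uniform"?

Each output is the input with this applied: shift every letter 10 places backward in the alphabet (wrapping around), then swap the first and last characters.
For "uniform", step one produces "kdyvehc"; step two turns that into "cdyvehk".

cdyvehk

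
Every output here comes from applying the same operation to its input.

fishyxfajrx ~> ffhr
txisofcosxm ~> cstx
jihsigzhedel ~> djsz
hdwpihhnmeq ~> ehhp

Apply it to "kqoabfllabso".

abkl

The rule is to keep one character in every 3, starting at position 1 (positions 1st, 4th, 7th, ...), then sort the characters into alphabetical order.
On "kqoabfllabso": the first step gives "kalb", and the second then gives "abkl".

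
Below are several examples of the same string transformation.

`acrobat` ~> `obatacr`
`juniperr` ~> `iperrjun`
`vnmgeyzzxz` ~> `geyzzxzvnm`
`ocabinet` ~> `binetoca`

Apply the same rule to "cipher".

hercip

The rule is to move the first 3 characters to the end (rotate left by 3).
So "cipher" becomes "hercip".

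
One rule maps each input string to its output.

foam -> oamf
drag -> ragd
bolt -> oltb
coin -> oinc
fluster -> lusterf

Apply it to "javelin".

The rule is to move the first character to the end.
So "javelin" becomes "avelinj".

avelinj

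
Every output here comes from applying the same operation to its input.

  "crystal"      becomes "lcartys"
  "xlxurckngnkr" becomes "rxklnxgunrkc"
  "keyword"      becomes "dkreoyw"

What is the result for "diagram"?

Looking at the pairs, the operation is to take characters alternately from the front and the back (1st, last, 2nd, 2nd-last, ...), then swap each adjacent pair of characters (1↔2, 3↔4, ...).
"diagram" → "dmiaarg" → "mdairag".

mdairag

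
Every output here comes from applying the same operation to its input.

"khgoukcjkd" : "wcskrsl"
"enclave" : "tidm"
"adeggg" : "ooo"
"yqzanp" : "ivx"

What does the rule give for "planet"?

vmb

What's happening: shift every letter 8 places forward in the alphabet (wrapping around), then delete the first 3 characters.
"planet" → "xtivmb" → "vmb".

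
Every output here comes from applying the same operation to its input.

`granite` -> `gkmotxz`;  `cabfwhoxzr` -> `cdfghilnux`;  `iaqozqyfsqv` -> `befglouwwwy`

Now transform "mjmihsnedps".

jknopsstvyy

In each case the input is transformed by: shift every letter 6 places forward in the alphabet (wrapping around), then sort the characters into alphabetical order.
Starting from "mjmihsnedps": after the first operation, "spsonytkjvy"; after the second, "jknopsstvyy".
(Check on "cabfwhoxzr": → "ighlcnudfx" → "cdfghilnux" ✓)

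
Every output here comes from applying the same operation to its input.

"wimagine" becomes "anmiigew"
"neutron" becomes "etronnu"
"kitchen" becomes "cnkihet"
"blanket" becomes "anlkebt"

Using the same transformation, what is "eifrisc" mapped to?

criifes

Each output is the input with this applied: sort the characters into reverse alphabetical order, then swap the first and last characters.
Applying both steps to "eifrisc": "sriifec", then "criifes".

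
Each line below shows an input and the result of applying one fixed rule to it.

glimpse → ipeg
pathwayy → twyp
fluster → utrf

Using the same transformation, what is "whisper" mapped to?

iprw

Rule — keep every other character starting from the first (positions 1st, 3rd, 5th, ...), then move the first character to the end.
For "whisper", step one produces "wipr"; step two turns that into "iprw".
(Check on "fluster": → "futr" → "utrf" ✓)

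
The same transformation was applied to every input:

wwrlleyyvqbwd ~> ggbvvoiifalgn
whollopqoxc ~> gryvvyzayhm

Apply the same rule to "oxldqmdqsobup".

yhvnawnacylez

Rule — shift every letter 10 places forward in the alphabet (wrapping around).
For "oxldqmdqsobup" the result is "yhvnawnacylez".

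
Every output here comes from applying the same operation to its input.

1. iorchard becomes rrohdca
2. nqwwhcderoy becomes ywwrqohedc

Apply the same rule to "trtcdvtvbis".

Each output is the input with this applied: delete the first character, then sort the characters into reverse alphabetical order.
Working it through for "trtcdvtvbis": intermediate "rtcdvtvbis", final "vvttsridcb".
(Check on "iorchard": → "orchard" → "rrohdca" ✓)

vvttsridcb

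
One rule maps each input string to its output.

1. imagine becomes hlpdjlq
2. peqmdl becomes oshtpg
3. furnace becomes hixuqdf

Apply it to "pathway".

In each case the input is transformed by: move the last character to the front, then shift every letter 3 places forward in the alphabet (wrapping around).
On "pathway": the first step gives "ypathwa", and the second then gives "bsdwkzd".

bsdwkzd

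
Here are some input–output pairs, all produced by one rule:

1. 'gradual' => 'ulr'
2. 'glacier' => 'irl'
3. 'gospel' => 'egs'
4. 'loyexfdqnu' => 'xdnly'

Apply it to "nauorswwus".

The transformation: move the first 3 characters to the end (rotate left by 3), then keep every other character starting from the second (positions 2nd, 4th, 6th, ...).
For "nauorswwus", step one produces "orswwusnau"; step two turns that into "rwunu".

rwunu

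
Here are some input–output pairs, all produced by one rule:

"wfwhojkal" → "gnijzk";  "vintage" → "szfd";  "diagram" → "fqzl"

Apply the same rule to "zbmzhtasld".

ygszrkc

The pattern: delete the first 3 characters, then shift every letter 1 place backward in the alphabet (wrapping around).
Starting from "zbmzhtasld": after the first operation, "zhtasld"; after the second, "ygszrkc".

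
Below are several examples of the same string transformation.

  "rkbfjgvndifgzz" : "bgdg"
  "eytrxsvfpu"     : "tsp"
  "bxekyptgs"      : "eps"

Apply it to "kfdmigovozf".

What's happening: keep one character in every 3, starting at position 3 (positions 3rd, 6th, 9th, ...).
On "kfdmigovozf" that produces "dgo".

dgo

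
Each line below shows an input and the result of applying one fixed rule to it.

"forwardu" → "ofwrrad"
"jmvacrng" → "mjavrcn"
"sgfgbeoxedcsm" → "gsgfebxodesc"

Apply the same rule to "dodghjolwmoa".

What's happening: delete the last character, then swap each adjacent pair of characters (1↔2, 3↔4, ...).
Starting from "dodghjolwmoa": after the first operation, "dodghjolwmo"; after the second, "odgdjhlomwo".
(Check on "jmvacrng": → "jmvacrn" → "mjavrcn" ✓)

odgdjhlomwo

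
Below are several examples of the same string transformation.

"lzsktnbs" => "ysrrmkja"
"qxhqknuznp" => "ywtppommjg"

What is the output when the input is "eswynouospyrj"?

xxvtrrqonnmid

The pattern: sort the characters into reverse alphabetical order, then shift every letter 1 place backward in the alphabet (wrapping around).
For "eswynouospyrj", step one produces "yywussrpoonje"; step two turns that into "xxvtrrqonnmid".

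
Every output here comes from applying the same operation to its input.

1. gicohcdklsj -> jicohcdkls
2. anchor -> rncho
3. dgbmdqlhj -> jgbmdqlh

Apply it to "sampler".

rample

Each output is the input with this applied: delete the first character, then move the last character to the front.
Working it through for "sampler": intermediate "ampler", final "rample".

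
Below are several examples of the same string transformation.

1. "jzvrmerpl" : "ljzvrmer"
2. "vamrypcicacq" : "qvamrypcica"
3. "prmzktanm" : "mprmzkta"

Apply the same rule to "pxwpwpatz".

In each case the input is transformed by: move the last character to the front, then delete the last character.
Starting from "pxwpwpatz": after the first operation, "zpxwpwpat"; after the second, "zpxwpwpa".

zpxwpwpa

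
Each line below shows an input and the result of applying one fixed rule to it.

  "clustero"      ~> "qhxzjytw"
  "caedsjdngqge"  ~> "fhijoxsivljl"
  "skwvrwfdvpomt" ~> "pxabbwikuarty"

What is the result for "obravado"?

gtfwfati

Looking at the pairs, the operation is to shift every letter 5 places forward in the alphabet (wrapping around), then swap each adjacent pair of characters (1↔2, 3↔4, ...).
For "obravado", step one produces "tgwfafit"; step two turns that into "gtfwfati".
(Check on "clustero": → "hqzxyjwt" → "qhxzjytw" ✓)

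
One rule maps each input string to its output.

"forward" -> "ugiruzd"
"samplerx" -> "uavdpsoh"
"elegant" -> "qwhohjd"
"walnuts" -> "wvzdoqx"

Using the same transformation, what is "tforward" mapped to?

ugwiruzd

Looking at the pairs, the operation is to move the last 2 characters to the front (rotate right by 2), then shift every letter 3 places forward in the alphabet (wrapping around).
For "tforward", step one produces "rdtforwa"; step two turns that into "ugwiruzd".
(Check on "elegant": → "ntelega" → "qwhohjd" ✓)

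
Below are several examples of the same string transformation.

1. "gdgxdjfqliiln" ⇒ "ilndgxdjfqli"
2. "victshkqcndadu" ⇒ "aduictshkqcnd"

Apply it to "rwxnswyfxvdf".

vdfwxnswyfx

Rule — delete the first character, then move the last 3 characters to the front (rotate right by 3).
Applying both steps to "rwxnswyfxvdf": "wxnswyfxvdf", then "vdfwxnswyfx".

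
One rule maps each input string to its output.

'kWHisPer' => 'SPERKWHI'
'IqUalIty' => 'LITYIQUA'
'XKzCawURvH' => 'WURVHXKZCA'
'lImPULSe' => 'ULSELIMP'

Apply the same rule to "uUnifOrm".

Each output is the input with this applied: swap the front and back halves of the string, then convert every letter to uppercase.
So "uUnifOrm" becomes "FORMUUNI".
(Check on "kWHisPer": → "sPerkWHi" → "SPERKWHI" ✓)

FORMUUNI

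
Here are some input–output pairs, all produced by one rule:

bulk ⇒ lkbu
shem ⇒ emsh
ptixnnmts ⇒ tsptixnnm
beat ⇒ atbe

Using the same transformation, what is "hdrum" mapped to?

Rule — move the last 2 characters to the front (rotate right by 2).
"hdrum" → "umhdr".

umhdr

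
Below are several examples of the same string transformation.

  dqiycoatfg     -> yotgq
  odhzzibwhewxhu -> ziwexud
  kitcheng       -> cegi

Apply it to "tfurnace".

raef

What's happening: move the first 2 characters to the end (rotate left by 2), then keep every other character starting from the second (positions 2nd, 4th, 6th, ...).
Applying both steps to "tfurnace": "urnacetf", then "raef".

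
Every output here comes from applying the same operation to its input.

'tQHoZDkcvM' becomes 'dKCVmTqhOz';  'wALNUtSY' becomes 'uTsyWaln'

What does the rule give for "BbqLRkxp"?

What's happening: flip the case of every letter, then swap the front and back halves of the string.
For "BbqLRkxp", step one produces "bBQlrKXP"; step two turns that into "rKXPbBQl".

rKXPbBQl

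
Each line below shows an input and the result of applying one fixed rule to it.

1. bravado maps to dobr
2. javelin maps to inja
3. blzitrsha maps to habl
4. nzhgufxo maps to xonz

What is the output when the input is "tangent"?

ntta

The pattern: move the first 2 characters to the end (rotate left by 2), then keep only the last 4 characters.
"tangent" → "ngentta" → "ntta".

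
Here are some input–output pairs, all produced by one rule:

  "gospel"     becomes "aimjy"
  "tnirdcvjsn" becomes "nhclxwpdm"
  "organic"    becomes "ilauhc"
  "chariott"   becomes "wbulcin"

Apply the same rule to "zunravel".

tohlupy

Each output is the input with this applied: shift every letter 6 places backward in the alphabet (wrapping around), then delete the last character.
Applying that to "zunravel" gives "tohlupy".
(Check on "chariott": → "wbulcinn" → "wbulcin" ✓)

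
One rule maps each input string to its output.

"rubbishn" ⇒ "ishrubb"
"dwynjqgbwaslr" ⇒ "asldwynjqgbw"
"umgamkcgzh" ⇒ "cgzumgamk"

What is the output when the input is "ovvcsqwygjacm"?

jacovvcsqwyg

The pattern: delete the last character, then move the last 3 characters to the front (rotate right by 3).
On "ovvcsqwygjacm": the first step gives "ovvcsqwygjac", and the second then gives "jacovvcsqwyg".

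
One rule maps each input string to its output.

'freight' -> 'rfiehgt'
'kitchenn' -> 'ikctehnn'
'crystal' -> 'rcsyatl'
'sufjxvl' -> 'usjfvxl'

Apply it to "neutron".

Rule — swap each adjacent pair of characters (1↔2, 3↔4, ...).
Doing the same to "neutron": "entuorn".

entuorn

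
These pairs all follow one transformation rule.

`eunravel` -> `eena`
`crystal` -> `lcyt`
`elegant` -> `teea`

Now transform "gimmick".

Rule — keep every other character starting from the first (positions 1st, 3rd, 5th, ...), then move the last character to the front.
Starting from "gimmick": after the first operation, "gmik"; after the second, "kgmi".

kgmi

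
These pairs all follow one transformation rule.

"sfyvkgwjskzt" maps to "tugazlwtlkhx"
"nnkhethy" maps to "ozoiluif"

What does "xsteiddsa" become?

ybttuefej

Rule — shift every letter 1 place forward in the alphabet (wrapping around), then take characters alternately from the front and the back (1st, last, 2nd, 2nd-last, ...).
Doing the same to "xsteiddsa": "ybttuefej".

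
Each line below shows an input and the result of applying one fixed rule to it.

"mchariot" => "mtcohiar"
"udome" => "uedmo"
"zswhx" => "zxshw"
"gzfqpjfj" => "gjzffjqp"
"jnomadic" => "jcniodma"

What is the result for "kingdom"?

The rule is to take characters alternately from the front and the back (1st, last, 2nd, 2nd-last, ...).
So "kingdom" becomes "kmiondg".

kmiondg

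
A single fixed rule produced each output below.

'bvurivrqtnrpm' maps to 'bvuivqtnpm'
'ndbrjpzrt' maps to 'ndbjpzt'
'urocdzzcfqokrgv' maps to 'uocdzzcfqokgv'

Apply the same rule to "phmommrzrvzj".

phmommzvzj

The transformation: remove every "r".
On "phmommrzrvzj" that produces "phmommzvzj".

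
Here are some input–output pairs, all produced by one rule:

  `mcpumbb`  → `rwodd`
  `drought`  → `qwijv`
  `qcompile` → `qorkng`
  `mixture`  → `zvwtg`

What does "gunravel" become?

ptcxgn

Each output is the input with this applied: delete the first 2 characters, then shift every letter 2 places forward in the alphabet (wrapping around).
For "gunravel", step one produces "nravel"; step two turns that into "ptcxgn".
(Check on "mixture": → "xture" → "zvwtg" ✓)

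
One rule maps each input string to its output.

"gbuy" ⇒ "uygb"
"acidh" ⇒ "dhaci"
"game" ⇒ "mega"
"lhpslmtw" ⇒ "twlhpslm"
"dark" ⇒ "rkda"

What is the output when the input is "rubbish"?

The pattern: move the last 2 characters to the front (rotate right by 2).
For "rubbish" the result is "shrubbi".

shrubbi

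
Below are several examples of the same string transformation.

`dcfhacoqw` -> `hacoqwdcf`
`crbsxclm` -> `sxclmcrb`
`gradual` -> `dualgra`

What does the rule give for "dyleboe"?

eboedyl

Each output is the input with this applied: move the first 3 characters to the end (rotate left by 3).
Applying that to "dyleboe" gives "eboedyl".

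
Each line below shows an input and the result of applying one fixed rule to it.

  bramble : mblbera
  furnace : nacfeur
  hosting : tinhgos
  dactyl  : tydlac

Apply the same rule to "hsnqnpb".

qnphbsn

Each output is the input with this applied: swap the first and last characters, then move the first 3 characters to the end (rotate left by 3).
Applying both steps to "hsnqnpb": "bsnqnph", then "qnphbsn".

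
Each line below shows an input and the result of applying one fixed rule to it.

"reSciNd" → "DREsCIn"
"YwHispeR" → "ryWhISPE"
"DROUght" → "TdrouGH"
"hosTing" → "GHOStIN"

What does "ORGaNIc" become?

Each output is the input with this applied: move the last character to the front, then flip the case of every letter.
Applying that to "ORGaNIc" gives "CorgAni".

CorgAni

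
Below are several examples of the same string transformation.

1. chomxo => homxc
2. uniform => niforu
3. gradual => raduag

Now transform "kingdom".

What's happening: delete the last character, then move the first character to the end.
So "kingdom" becomes "ingdok".
(Check on "gradual": → "gradua" → "raduag" ✓)

ingdok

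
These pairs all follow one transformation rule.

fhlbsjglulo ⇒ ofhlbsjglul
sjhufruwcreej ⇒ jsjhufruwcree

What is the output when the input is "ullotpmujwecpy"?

yullotpmujwecp

The pattern: move the last character to the front.
Applying that to "ullotpmujwecpy" gives "yullotpmujwecp".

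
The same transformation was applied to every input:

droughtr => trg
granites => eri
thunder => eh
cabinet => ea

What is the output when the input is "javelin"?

ia

Rule — move the last 3 characters to the front (rotate right by 3), then keep one character in every 3, starting at position 2 (positions 2nd, 5th, 8th, ...).
"javelin" → "linjave" → "ia".
(Check on "thunder": → "derthun" → "eh" ✓)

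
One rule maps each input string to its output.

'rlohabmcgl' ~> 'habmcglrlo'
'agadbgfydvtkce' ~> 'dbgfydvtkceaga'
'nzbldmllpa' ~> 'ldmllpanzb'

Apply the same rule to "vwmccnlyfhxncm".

The transformation: move the first 3 characters to the end (rotate left by 3).
Doing the same to "vwmccnlyfhxncm": "ccnlyfhxncmvwm".

ccnlyfhxncmvwm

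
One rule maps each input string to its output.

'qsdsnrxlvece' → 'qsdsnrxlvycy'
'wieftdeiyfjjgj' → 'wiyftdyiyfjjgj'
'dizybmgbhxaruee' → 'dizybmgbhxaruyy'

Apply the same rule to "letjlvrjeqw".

lytjlvrjyqw

The rule is to replace every "e" with "y".
Doing the same to "letjlvrjeqw": "lytjlvrjyqw".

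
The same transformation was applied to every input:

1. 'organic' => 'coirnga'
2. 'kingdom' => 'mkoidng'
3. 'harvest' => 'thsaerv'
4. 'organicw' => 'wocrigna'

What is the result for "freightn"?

nftrhegi

Looking at the pairs, the operation is to reverse the string, then take characters alternately from the front and the back (1st, last, 2nd, 2nd-last, ...).
On "freightn" that produces "nftrhegi".
(Check on "kingdom": → "modgnik" → "mkoidng" ✓)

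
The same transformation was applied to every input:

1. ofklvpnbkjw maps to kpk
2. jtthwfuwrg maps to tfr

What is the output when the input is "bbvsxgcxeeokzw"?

What's happening: keep one character in every 3, starting at position 3 (positions 3rd, 6th, 9th, ...).
"bbvsxgcxeeokzw" → "vgek".

vgek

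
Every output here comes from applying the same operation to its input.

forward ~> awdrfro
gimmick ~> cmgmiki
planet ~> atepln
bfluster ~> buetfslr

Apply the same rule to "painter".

Looking at the pairs, the operation is to sort the characters into alphabetical order, then take characters alternately from the front and the back (1st, last, 2nd, 2nd-last, ...).
On "painter" that produces "ateripn".

ateripn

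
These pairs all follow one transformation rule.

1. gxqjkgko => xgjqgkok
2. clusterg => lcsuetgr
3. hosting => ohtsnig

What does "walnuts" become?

Rule — swap each adjacent pair of characters (1↔2, 3↔4, ...).
Doing the same to "walnuts": "awnltus".

awnltus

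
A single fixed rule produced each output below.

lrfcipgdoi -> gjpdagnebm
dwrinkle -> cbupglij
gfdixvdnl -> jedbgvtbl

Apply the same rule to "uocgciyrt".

rsmaeagwp

Looking at the pairs, the operation is to shift every letter 2 places backward in the alphabet (wrapping around), then move the last character to the front.
For "uocgciyrt", step one produces "smaeagwpr"; step two turns that into "rsmaeagwp".
(Check on "gfdixvdnl": → "edbgvtblj" → "jedbgvtbl" ✓)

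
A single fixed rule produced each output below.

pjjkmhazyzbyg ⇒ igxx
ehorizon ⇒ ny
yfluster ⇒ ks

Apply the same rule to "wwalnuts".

zt

Looking at the pairs, the operation is to keep one character in every 3, starting at position 3 (positions 3rd, 6th, 9th, ...), then shift every letter 1 place backward in the alphabet (wrapping around).
On "wwalnuts": the first step gives "au", and the second then gives "zt".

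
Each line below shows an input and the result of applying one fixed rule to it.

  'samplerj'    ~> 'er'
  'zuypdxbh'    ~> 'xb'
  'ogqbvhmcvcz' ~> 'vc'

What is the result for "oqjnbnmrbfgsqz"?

sq

The rule is to move the last character to the front, then keep only the last 2 characters.
"oqjnbnmrbfgsqz" → "zoqjnbnmrbfgsq" → "sq".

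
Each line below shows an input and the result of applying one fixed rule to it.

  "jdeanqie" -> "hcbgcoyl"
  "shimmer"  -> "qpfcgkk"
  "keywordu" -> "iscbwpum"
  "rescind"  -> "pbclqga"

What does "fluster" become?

dpjcsrq

The pattern: shift every letter 2 places backward in the alphabet (wrapping around), then take characters alternately from the front and the back (1st, last, 2nd, 2nd-last, ...).
"fluster" → "djsqrcp" → "dpjcsrq".
(Check on "keywordu": → "icwumpbs" → "iscbwpum" ✓)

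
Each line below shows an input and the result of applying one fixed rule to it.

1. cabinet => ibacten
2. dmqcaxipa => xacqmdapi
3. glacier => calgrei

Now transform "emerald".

Each output is the input with this applied: reverse the string, then move the first 3 characters to the end (rotate left by 3).
Starting from "emerald": after the first operation, "dlareme"; after the second, "remedla".

remedla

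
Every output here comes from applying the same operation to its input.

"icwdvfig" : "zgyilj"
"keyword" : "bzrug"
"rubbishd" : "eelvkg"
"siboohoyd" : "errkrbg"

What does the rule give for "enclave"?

fodyh

The transformation: shift every letter 3 places forward in the alphabet (wrapping around), then delete the first 2 characters.
On "enclave": the first step gives "hqfodyh", and the second then gives "fodyh".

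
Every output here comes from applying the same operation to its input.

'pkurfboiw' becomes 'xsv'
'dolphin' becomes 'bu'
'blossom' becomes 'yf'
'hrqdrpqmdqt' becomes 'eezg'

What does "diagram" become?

ve

The transformation: shift every letter 13 places forward in the alphabet (wrapping around) — i.e. ROT13, then keep one character in every 3, starting at position 2 (positions 2nd, 5th, 8th, ...).
On "diagram": the first step gives "qvntenz", and the second then gives "ve".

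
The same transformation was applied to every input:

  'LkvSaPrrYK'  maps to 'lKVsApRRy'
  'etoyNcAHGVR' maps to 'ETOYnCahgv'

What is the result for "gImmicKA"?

In each case the input is transformed by: delete the last character, then flip the case of every letter.
For "gImmicKA", step one produces "gImmicK"; step two turns that into "GiMMICk".

GiMMICk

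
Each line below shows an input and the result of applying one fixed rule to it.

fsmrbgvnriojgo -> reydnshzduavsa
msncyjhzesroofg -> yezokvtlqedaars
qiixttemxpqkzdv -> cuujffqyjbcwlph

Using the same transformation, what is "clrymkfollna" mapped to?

oxdkywraxxzm

In each case the input is transformed by: shift every letter 12 places forward in the alphabet (wrapping around).
So "clrymkfollna" becomes "oxdkywraxxzm".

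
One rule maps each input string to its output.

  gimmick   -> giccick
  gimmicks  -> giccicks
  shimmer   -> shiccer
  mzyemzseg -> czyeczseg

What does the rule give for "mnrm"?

The pattern: replace every "m" with "c".
So "mnrm" becomes "cnrc".

cnrc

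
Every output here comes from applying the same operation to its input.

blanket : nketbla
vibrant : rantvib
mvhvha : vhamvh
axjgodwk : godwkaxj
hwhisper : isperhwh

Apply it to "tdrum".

What's happening: move the first 3 characters to the end (rotate left by 3).
"tdrum" → "umtdr".

umtdr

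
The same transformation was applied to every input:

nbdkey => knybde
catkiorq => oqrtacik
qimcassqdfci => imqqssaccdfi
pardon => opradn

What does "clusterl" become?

rstucell

Each output is the input with this applied: sort the characters into alphabetical order, then swap the front and back halves of the string.
"clusterl" → "cellrstu" → "rstucell".
(Check on "catkiorq": → "acikoqrt" → "oqrtacik" ✓)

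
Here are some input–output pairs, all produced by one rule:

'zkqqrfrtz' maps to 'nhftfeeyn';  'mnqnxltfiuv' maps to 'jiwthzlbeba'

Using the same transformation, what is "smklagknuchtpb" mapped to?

The pattern: shift every letter 12 places backward in the alphabet (wrapping around), then reverse the string.
"smklagknuchtpb" → "gayzouybiqvhdp" → "pdhvqibyuozyag".

pdhvqibyuozyag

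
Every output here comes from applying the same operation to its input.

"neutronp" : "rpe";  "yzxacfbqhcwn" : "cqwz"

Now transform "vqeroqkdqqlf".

odlq

Rule — keep one character in every 3, starting at position 2 (positions 2nd, 5th, 8th, ...), then move the first character to the end.
For "vqeroqkdqqlf", step one produces "qodl"; step two turns that into "odlq".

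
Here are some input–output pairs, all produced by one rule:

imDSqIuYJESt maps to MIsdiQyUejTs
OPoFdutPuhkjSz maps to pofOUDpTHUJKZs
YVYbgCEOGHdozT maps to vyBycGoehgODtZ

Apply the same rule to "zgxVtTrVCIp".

Each output is the input with this applied: swap each adjacent pair of characters (1↔2, 3↔4, ...), then flip the case of every letter.
Working it through for "zgxVtTrVCIp": intermediate "gzVxTtVrICp", final "GZvXtTvRicP".
(Check on "OPoFdutPuhkjSz": → "POFoudPthujkzS" → "pofOUDpTHUJKZs" ✓)

GZvXtTvRicP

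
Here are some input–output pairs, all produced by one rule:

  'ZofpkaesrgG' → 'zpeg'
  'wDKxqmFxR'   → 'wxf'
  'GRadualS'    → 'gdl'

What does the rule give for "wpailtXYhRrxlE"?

Looking at the pairs, the operation is to keep one character in every 3, starting at position 1 (positions 1st, 4th, 7th, ...), then convert every letter to lowercase.
Starting from "wpailtXYhRrxlE": after the first operation, "wiXRl"; after the second, "wixrl".

wixrl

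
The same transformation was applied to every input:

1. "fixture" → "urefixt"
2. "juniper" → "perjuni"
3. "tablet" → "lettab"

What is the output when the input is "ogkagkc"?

The transformation: move the last 3 characters to the front (rotate right by 3).
Applying that to "ogkagkc" gives "gkcogka".

gkcogka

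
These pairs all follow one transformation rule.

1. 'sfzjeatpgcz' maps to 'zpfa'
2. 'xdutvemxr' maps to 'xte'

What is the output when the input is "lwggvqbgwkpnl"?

The transformation: sort the characters into reverse alphabetical order, then keep one character in every 3, starting at position 2 (positions 2nd, 5th, 8th, ...).
"lwggvqbgwkpnl" → "wwvqpnllkgggb" → "wplg".
(Check on "sfzjeatpgcz": → "zztspjgfeca" → "zpfa" ✓)

wplg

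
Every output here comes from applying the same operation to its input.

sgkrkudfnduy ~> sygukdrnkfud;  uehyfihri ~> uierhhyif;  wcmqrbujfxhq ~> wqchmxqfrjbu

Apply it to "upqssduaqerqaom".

umpoqasqsrdeuqa

What's happening: take characters alternately from the front and the back (1st, last, 2nd, 2nd-last, ...).
On "upqssduaqerqaom" that produces "umpoqasqsrdeuqa".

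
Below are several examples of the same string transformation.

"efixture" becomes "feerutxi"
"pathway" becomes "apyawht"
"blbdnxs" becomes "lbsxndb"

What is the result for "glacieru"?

lgureica

The rule is to reverse the string, then move the last 2 characters to the front (rotate right by 2).
"glacieru" → "ureicalg" → "lgureica".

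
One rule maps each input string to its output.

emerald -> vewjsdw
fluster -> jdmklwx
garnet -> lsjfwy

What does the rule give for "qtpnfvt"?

What's happening: swap the first and last characters, then shift every letter 8 places backward in the alphabet (wrapping around).
On "qtpnfvt": the first step gives "ttpnfvq", and the second then gives "llhfxni".
(Check on "emerald": → "dmerale" → "vewjsdw" ✓)

llhfxni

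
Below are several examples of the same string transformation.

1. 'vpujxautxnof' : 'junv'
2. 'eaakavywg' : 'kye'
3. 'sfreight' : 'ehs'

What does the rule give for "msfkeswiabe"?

Each output is the input with this applied: keep one character in every 3, starting at position 1 (positions 1st, 4th, 7th, ...), then move the first character to the end.
For "msfkeswiabe", step one produces "mkwb"; step two turns that into "kwbm".

kwbm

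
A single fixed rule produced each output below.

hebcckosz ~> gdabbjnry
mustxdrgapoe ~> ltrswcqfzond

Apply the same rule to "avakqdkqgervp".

The rule is to shift every letter 1 place backward in the alphabet (wrapping around).
For "avakqdkqgervp" the result is "zuzjpcjpfdquo".

zuzjpcjpfdquo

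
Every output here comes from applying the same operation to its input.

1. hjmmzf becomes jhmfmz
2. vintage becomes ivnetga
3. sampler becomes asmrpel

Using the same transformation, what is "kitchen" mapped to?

iktnceh

The pattern: move the first character to the end, then take characters alternately from the front and the back (1st, last, 2nd, 2nd-last, ...).
On "kitchen": the first step gives "itchenk", and the second then gives "iktnceh".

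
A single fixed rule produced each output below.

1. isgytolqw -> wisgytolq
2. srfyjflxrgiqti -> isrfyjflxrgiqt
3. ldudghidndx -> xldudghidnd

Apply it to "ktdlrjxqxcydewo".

Looking at the pairs, the operation is to move the last character to the front.
For "ktdlrjxqxcydewo" the result is "oktdlrjxqxcydew".

oktdlrjxqxcydew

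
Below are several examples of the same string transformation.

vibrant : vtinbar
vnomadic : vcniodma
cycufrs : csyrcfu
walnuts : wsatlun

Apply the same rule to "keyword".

kderyow

The rule is to take characters alternately from the front and the back (1st, last, 2nd, 2nd-last, ...).
"keyword" → "kderyow".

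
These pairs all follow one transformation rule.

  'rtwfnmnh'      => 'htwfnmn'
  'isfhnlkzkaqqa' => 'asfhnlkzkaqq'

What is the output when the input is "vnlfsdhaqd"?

dnlfsdhaq

The rule is to delete the first character, then move the last character to the front.
Applying both steps to "vnlfsdhaqd": "nlfsdhaqd", then "dnlfsdhaq".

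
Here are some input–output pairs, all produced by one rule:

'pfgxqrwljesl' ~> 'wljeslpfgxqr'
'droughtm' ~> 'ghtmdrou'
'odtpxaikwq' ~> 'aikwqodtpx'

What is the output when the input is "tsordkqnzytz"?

qnzytztsordk

Looking at the pairs, the operation is to swap the front and back halves of the string.
Doing the same to "tsordkqnzytz": "qnzytztsordk".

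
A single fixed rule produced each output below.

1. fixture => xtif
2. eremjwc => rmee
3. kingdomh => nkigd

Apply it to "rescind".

srec

Rule — delete the last 3 characters, then sort the characters into reverse alphabetical order.
On "rescind": the first step gives "resc", and the second then gives "srec".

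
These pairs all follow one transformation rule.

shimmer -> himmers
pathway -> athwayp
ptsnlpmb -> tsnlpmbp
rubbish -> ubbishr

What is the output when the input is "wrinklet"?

Each output is the input with this applied: move the first character to the end.
Doing the same to "wrinklet": "rinkletw".

rinkletw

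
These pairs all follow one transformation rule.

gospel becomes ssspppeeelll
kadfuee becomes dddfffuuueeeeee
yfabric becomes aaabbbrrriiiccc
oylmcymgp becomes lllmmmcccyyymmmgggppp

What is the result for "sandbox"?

nnndddbbboooxxx

Looking at the pairs, the operation is to delete the first 2 characters, then repeat every character 3 times.
Applying both steps to "sandbox": "ndbox", then "nnndddbbboooxxx".
(Check on "gospel": → "spel" → "ssspppeeelll" ✓)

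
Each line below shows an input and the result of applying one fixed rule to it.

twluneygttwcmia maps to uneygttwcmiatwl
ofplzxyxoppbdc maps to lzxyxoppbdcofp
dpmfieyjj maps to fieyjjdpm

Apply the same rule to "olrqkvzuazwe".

qkvzuazweolr

The pattern: move the first 3 characters to the end (rotate left by 3).
Doing the same to "olrqkvzuazwe": "qkvzuazweolr".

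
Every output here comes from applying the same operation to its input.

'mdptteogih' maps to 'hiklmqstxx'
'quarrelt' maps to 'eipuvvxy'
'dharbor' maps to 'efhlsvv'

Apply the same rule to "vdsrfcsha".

The pattern: shift every letter 4 places forward in the alphabet (wrapping around), then sort the characters into alphabetical order.
On "vdsrfcsha" that produces "eghjlvwwz".

eghjlvwwz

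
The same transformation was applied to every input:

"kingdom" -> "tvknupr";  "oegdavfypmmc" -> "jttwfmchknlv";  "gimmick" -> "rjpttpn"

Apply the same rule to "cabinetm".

The rule is to reverse the string, then shift every letter 7 places forward in the alphabet (wrapping around).
Applying that to "cabinetm" gives "talupihj".

talupihj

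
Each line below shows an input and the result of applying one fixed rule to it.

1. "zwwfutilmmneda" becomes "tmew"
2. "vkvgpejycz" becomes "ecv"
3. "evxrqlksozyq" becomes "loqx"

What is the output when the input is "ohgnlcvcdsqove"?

cdog

Each output is the input with this applied: keep one character in every 3, starting at position 3 (positions 3rd, 6th, 9th, ...), then move the first character to the end.
For "ohgnlcvcdsqove", step one produces "gcdo"; step two turns that into "cdog".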